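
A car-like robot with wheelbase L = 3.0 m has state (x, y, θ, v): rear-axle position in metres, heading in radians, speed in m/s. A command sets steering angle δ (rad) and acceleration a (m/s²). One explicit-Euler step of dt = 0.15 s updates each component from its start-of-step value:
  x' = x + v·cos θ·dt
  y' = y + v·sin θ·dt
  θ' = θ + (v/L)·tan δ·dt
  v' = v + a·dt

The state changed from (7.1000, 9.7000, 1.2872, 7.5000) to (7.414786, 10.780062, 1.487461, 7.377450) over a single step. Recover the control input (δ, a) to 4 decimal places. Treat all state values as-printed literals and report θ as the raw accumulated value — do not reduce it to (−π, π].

δ = 0.4905, a = -0.8170

a = (v'−v)/dt = (-0.122550)/0.15 = -0.8170
Δθ = θ'−θ = 0.200261;  (v·dt/L) = 7.5000·0.15/3.0 = 0.375000
tan δ = Δθ·L/(v·dt) = 0.534029  →  δ = 0.4905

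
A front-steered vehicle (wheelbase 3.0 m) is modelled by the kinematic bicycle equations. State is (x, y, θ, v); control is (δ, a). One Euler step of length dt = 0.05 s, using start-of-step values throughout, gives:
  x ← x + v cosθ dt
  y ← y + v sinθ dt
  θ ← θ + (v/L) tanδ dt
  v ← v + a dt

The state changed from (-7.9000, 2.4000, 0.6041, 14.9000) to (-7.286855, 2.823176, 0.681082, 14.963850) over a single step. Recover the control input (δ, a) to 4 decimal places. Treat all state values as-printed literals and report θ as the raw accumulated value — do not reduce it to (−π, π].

δ = 0.3006, a = 1.2770

a = (v'−v)/dt = (0.063850)/0.05 = 1.2770
Δθ = θ'−θ = 0.076982;  (v·dt/L) = 14.9000·0.05/3.0 = 0.248333
tan δ = Δθ·L/(v·dt) = 0.309995  →  δ = 0.3006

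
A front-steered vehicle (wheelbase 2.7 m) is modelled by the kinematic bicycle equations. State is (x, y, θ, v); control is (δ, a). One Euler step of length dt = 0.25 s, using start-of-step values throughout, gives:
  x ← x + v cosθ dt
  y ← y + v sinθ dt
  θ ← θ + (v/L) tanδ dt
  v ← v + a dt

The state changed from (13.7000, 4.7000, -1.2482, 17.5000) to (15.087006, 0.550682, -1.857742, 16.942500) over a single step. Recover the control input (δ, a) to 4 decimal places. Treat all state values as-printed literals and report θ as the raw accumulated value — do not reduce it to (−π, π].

δ = -0.3598, a = -2.2300

a = (v'−v)/dt = (-0.557500)/0.25 = -2.2300
Δθ = θ'−θ = -0.609542;  (v·dt/L) = 17.5000·0.25/2.7 = 1.620370
tan δ = Δθ·L/(v·dt) = -0.376174  →  δ = -0.3598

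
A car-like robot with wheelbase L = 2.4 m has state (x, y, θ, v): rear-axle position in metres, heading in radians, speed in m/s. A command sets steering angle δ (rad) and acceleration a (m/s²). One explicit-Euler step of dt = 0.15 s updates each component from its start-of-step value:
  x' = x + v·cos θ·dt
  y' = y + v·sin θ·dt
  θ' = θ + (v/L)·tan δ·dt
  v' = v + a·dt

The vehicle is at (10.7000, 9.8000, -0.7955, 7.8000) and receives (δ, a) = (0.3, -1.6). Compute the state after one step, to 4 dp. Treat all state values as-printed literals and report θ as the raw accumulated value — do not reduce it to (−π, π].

(11.5189, 8.9644, -0.6447, 7.5600)

x' = 10.7000 + 7.8000·cos(-0.7955)·0.15 = 11.5189
y' = 9.8000 + 7.8000·sin(-0.7955)·0.15 = 8.9644
θ' = -0.7955 + (7.8000/2.4)·tan(0.3)·0.15 = -0.6447
v' = 7.8000 − 1.6000·0.15 = 7.5600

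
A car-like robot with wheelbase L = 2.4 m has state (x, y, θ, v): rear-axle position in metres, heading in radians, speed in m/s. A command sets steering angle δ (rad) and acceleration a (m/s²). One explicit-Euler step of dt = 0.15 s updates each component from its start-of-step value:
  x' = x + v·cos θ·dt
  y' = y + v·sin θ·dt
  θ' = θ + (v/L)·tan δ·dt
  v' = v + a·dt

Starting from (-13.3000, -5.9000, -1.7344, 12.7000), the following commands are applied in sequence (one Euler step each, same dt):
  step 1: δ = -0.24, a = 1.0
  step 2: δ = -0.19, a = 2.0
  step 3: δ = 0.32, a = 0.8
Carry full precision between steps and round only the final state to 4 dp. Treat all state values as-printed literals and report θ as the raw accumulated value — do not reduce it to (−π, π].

after step 1 (δ=-0.24, a=1.0): (-13.610277, -7.779562, -1.928644, 12.850000)
after step 2 (δ=-0.19, a=2.0): (-14.285401, -9.584961, -2.083101, 13.150000)
after step 3 (δ=0.32, a=0.8): (-15.252295, -11.304225, -1.810740, 13.270000)

(-15.2523, -11.3042, -1.8107, 13.2700)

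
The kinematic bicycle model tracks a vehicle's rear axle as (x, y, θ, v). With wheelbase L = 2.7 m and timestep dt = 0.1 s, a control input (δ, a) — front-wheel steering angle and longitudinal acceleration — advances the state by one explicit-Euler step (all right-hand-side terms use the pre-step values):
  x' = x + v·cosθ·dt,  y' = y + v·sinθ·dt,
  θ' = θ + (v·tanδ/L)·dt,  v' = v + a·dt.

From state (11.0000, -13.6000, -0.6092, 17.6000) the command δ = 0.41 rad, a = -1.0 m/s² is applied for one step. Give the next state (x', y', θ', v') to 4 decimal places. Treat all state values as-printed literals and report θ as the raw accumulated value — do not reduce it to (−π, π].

x' = 11.0000 + 17.6000·cos(-0.6092)·0.1 = 12.4434
y' = -13.6000 + 17.6000·sin(-0.6092)·0.1 = -14.6071
θ' = -0.6092 + (17.6000/2.7)·tan(0.41)·0.1 = -0.3259
v' = 17.6000 − 1.0000·0.1 = 17.5000

(12.4434, -14.6071, -0.3259, 17.5000)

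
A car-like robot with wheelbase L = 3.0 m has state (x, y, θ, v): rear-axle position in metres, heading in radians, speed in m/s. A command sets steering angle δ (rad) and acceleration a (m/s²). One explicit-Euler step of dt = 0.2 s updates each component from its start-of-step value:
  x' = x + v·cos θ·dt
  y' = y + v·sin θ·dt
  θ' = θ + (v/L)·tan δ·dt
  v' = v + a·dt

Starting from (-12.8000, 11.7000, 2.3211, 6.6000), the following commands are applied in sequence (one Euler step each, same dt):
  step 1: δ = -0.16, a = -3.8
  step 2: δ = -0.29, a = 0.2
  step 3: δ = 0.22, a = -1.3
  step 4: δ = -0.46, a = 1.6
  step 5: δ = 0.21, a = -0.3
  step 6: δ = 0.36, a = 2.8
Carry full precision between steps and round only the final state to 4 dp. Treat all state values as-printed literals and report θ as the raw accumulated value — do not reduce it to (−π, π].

(-16.8897, 17.5276, 2.2679, 6.4400)

after step 1 (δ=-0.16, a=-3.8): (-13.700056, 12.665556, 2.250093, 5.840000)
after step 2 (δ=-0.29, a=0.2): (-14.433848, 13.574277, 2.133911, 5.880000)
after step 3 (δ=0.22, a=-1.3): (-15.061623, 14.568699, 2.221570, 5.620000)
after step 4 (δ=-0.46, a=1.6): (-15.742544, 15.462971, 2.035942, 5.940000)
after step 5 (δ=0.21, a=-0.3): (-16.275425, 16.524753, 2.120346, 5.880000)
after step 6 (δ=0.36, a=2.8): (-16.889654, 17.527599, 2.267896, 6.440000)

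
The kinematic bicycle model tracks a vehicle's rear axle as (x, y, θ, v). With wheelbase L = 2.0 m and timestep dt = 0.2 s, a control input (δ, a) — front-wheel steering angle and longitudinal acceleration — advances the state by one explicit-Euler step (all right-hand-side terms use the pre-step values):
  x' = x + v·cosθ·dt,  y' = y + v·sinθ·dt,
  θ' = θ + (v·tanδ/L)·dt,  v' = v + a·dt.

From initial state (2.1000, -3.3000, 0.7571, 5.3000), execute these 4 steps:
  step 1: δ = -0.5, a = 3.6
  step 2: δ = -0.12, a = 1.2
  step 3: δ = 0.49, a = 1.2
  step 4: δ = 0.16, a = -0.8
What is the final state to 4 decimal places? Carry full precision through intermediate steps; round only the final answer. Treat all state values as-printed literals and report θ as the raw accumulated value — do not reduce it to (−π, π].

(6.0705, -0.6817, 0.8338, 6.3400)

after step 1 (δ=-0.5, a=3.6): (2.870441, -2.571974, 0.467560, 6.020000)
after step 2 (δ=-0.12, a=1.2): (3.945216, -2.029321, 0.394971, 6.260000)
after step 3 (δ=0.49, a=1.2): (5.100822, -1.547574, 0.728872, 6.500000)
after step 4 (δ=0.16, a=-0.8): (6.070526, -0.681737, 0.833769, 6.340000)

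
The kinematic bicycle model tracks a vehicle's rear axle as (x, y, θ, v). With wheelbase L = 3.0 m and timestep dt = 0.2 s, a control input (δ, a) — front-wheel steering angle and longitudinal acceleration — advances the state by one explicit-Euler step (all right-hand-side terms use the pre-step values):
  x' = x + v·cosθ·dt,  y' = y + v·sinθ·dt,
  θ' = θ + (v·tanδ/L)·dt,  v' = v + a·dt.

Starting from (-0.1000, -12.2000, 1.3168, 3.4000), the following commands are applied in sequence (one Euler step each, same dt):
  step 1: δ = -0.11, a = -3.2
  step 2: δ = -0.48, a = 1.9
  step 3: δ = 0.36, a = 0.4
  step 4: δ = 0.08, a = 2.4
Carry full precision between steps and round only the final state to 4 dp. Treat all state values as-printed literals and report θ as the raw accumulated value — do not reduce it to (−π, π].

after step 1 (δ=-0.11, a=-3.2): (0.070866, -11.541817, 1.291766, 2.760000)
after step 2 (δ=-0.48, a=1.9): (0.222900, -11.011167, 1.195973, 3.140000)
after step 3 (δ=0.36, a=0.4): (0.452816, -10.426767, 1.274767, 3.220000)
after step 4 (δ=0.08, a=2.4): (0.640687, -9.810780, 1.291977, 3.700000)

(0.6407, -9.8108, 1.2920, 3.7000)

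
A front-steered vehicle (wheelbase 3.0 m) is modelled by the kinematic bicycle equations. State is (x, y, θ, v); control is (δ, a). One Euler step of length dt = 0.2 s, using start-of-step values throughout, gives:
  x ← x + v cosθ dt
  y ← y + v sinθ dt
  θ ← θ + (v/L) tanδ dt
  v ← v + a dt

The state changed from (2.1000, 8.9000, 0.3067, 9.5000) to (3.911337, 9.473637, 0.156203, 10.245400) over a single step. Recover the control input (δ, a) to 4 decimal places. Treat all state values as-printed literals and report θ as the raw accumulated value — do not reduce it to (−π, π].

δ = -0.2333, a = 3.7270

a = (v'−v)/dt = (0.745400)/0.2 = 3.7270
Δθ = θ'−θ = -0.150497;  (v·dt/L) = 9.5000·0.2/3.0 = 0.633333
tan δ = Δθ·L/(v·dt) = -0.237627  →  δ = -0.2333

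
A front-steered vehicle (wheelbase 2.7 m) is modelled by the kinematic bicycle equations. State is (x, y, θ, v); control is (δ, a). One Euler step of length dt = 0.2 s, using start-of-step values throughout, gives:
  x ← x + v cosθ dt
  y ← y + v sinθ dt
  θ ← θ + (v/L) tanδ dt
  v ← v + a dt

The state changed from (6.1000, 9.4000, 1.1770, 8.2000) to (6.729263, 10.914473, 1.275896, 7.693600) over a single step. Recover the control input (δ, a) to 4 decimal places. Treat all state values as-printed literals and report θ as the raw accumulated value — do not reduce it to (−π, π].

δ = 0.1614, a = -2.5320

a = (v'−v)/dt = (-0.506400)/0.2 = -2.5320
Δθ = θ'−θ = 0.098896;  (v·dt/L) = 8.2000·0.2/2.7 = 0.607407
tan δ = Δθ·L/(v·dt) = 0.162817  →  δ = 0.1614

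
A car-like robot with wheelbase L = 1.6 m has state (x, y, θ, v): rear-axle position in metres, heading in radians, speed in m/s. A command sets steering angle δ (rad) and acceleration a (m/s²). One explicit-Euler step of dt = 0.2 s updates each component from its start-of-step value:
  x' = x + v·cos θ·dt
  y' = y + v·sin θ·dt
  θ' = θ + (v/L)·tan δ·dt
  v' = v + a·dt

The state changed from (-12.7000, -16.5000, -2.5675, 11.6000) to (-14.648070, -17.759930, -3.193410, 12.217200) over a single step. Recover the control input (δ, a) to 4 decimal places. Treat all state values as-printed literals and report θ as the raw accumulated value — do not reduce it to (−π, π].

a = (v'−v)/dt = (0.617200)/0.2 = 3.0860
Δθ = θ'−θ = -0.625910;  (v·dt/L) = 11.6000·0.2/1.6 = 1.450000
tan δ = Δθ·L/(v·dt) = -0.431662  →  δ = -0.4075

δ = -0.4075, a = 3.0860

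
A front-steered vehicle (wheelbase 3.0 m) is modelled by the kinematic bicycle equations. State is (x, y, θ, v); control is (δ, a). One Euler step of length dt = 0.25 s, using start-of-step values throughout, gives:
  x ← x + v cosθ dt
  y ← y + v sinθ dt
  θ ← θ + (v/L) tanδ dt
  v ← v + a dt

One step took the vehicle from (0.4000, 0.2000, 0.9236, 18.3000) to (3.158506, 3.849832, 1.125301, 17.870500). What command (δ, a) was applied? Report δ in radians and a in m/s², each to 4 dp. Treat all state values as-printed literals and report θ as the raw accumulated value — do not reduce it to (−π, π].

a = (v'−v)/dt = (-0.429500)/0.25 = -1.7180
Δθ = θ'−θ = 0.201701;  (v·dt/L) = 18.3000·0.25/3.0 = 1.525000
tan δ = Δθ·L/(v·dt) = 0.132263  →  δ = 0.1315

δ = 0.1315, a = -1.7180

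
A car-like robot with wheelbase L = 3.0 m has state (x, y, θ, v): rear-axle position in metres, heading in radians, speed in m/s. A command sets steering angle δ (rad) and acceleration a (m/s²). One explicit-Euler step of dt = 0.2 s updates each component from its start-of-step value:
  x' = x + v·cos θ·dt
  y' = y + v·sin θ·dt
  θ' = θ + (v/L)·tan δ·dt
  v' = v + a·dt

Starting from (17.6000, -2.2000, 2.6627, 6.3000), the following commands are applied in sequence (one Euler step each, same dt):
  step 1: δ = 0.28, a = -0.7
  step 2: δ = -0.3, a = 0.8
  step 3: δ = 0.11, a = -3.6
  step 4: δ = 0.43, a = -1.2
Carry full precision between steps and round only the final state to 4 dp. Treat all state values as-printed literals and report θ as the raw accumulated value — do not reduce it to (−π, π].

(13.1958, -0.1225, 2.8742, 5.3600)

after step 1 (δ=0.28, a=-0.7): (16.481743, -1.619396, 2.783473, 6.160000)
after step 2 (δ=-0.3, a=0.8): (15.327904, -1.187563, 2.656439, 6.320000)
after step 3 (δ=0.11, a=-3.6): (14.209766, -0.598103, 2.702973, 5.600000)
after step 4 (δ=0.43, a=-1.2): (13.195786, -0.122451, 2.874192, 5.360000)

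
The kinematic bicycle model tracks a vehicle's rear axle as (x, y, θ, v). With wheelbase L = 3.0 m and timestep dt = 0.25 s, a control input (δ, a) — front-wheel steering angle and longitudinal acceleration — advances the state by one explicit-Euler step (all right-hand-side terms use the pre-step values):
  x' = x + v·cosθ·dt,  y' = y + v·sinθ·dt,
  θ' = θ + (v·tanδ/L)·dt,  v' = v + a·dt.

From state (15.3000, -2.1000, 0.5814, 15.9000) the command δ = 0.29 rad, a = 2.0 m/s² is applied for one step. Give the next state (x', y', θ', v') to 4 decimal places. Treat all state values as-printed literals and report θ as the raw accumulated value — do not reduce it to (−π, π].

x' = 15.3000 + 15.9000·cos(0.5814)·0.25 = 18.6219
y' = -2.1000 + 15.9000·sin(0.5814)·0.25 = 0.0830
θ' = 0.5814 + (15.9000/3.0)·tan(0.29)·0.25 = 0.9768
v' = 15.9000 + 2.0000·0.25 = 16.4000

(18.6219, 0.0830, 0.9768, 16.4000)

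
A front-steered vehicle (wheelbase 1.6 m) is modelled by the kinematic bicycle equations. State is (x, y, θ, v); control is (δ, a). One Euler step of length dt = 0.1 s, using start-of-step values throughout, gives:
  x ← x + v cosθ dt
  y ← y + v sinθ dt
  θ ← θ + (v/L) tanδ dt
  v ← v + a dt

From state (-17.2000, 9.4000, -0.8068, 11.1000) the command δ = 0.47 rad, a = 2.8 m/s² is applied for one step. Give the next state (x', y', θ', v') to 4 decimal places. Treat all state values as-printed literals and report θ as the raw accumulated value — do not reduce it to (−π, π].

(-16.4321, 8.5985, -0.4544, 11.3800)

x' = -17.2000 + 11.1000·cos(-0.8068)·0.1 = -16.4321
y' = 9.4000 + 11.1000·sin(-0.8068)·0.1 = 8.5985
θ' = -0.8068 + (11.1000/1.6)·tan(0.47)·0.1 = -0.4544
v' = 11.1000 + 2.8000·0.1 = 11.3800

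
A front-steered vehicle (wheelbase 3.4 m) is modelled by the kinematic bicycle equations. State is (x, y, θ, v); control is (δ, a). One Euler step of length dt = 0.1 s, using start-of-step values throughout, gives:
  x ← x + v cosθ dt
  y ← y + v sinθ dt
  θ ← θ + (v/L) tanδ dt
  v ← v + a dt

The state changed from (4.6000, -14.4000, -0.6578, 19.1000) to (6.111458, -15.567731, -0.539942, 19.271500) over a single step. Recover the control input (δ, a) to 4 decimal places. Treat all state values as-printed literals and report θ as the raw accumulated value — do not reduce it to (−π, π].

a = (v'−v)/dt = (0.171500)/0.1 = 1.7150
Δθ = θ'−θ = 0.117858;  (v·dt/L) = 19.1000·0.1/3.4 = 0.561765
tan δ = Δθ·L/(v·dt) = 0.209800  →  δ = 0.2068

δ = 0.2068, a = 1.7150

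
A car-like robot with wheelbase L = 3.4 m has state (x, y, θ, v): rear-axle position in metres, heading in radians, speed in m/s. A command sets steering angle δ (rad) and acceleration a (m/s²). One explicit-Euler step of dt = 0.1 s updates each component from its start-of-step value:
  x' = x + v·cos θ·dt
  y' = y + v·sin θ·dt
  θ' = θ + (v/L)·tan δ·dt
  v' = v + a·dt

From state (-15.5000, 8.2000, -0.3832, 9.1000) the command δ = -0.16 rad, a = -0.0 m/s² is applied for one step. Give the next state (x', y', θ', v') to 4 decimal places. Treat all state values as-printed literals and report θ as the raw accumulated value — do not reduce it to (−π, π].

x' = -15.5000 + 9.1000·cos(-0.3832)·0.1 = -14.6560
y' = 8.2000 + 9.1000·sin(-0.3832)·0.1 = 7.8598
θ' = -0.3832 + (9.1000/3.4)·tan(-0.16)·0.1 = -0.4264
v' = 9.1000 + 0.0000·0.1 = 9.1000

(-14.6560, 7.8598, -0.4264, 9.1000)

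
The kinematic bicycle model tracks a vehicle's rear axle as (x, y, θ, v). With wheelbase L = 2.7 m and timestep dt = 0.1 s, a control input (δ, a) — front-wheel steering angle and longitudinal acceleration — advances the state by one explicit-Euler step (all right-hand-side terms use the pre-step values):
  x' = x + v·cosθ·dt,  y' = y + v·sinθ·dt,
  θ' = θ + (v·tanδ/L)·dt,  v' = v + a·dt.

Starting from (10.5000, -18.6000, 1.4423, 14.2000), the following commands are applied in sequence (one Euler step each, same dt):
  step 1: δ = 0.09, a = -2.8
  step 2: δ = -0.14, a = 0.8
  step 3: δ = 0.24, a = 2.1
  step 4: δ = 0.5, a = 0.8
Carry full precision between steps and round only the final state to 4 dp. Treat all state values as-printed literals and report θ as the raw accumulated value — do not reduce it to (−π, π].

after step 1 (δ=0.09, a=-2.8): (10.681963, -17.191707, 1.489762, 13.920000)
after step 2 (δ=-0.14, a=0.8): (10.794640, -15.804275, 1.417108, 14.000000)
after step 3 (δ=0.24, a=2.1): (11.008957, -14.420776, 1.543999, 14.210000)
after step 4 (δ=0.5, a=0.8): (11.047032, -13.000286, 1.831516, 14.290000)

(11.0470, -13.0003, 1.8315, 14.2900)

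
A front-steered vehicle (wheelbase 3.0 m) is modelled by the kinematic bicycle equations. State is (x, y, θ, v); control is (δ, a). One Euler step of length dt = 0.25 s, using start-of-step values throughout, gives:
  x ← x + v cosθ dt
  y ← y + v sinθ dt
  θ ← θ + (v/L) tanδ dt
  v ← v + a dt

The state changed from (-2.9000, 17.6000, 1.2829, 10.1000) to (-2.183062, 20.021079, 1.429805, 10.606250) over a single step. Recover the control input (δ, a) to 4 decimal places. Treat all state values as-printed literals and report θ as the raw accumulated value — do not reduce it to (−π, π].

δ = 0.1728, a = 2.0250

a = (v'−v)/dt = (0.506250)/0.25 = 2.0250
Δθ = θ'−θ = 0.146905;  (v·dt/L) = 10.1000·0.25/3.0 = 0.841667
tan δ = Δθ·L/(v·dt) = 0.174541  →  δ = 0.1728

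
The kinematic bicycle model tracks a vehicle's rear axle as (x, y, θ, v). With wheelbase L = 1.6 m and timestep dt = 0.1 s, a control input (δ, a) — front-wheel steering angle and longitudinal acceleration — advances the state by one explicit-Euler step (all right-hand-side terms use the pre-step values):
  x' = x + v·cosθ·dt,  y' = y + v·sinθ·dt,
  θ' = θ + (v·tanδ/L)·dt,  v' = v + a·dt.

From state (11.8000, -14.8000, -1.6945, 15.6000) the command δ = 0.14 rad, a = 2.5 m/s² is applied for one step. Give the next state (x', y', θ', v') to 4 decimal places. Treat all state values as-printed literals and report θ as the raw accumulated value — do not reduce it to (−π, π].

x' = 11.8000 + 15.6000·cos(-1.6945)·0.1 = 11.6075
y' = -14.8000 + 15.6000·sin(-1.6945)·0.1 = -16.3481
θ' = -1.6945 + (15.6000/1.6)·tan(0.14)·0.1 = -1.5571
v' = 15.6000 + 2.5000·0.1 = 15.8500

(11.6075, -16.3481, -1.5571, 15.8500)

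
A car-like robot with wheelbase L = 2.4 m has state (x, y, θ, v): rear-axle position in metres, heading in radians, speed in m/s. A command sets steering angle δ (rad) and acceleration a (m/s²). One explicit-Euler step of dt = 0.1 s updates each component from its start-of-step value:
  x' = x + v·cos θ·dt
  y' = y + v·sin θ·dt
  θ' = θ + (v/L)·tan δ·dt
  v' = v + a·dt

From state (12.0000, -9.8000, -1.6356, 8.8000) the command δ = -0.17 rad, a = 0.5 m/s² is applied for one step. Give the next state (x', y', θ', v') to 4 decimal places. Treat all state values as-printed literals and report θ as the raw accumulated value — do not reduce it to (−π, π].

x' = 12.0000 + 8.8000·cos(-1.6356)·0.1 = 11.9430
y' = -9.8000 + 8.8000·sin(-1.6356)·0.1 = -10.6782
θ' = -1.6356 + (8.8000/2.4)·tan(-0.17)·0.1 = -1.6985
v' = 8.8000 + 0.5000·0.1 = 8.8500

(11.9430, -10.6782, -1.6985, 8.8500)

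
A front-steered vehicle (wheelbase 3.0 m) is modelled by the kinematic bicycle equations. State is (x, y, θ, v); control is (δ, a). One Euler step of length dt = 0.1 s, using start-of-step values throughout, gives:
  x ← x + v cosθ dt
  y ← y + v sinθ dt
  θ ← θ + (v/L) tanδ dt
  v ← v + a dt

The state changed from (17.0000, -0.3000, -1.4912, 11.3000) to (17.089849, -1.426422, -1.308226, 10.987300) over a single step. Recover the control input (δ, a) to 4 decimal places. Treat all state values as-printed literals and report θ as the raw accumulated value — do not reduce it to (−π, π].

δ = 0.4522, a = -3.1270

a = (v'−v)/dt = (-0.312700)/0.1 = -3.1270
Δθ = θ'−θ = 0.182974;  (v·dt/L) = 11.3000·0.1/3.0 = 0.376667
tan δ = Δθ·L/(v·dt) = 0.485772  →  δ = 0.4522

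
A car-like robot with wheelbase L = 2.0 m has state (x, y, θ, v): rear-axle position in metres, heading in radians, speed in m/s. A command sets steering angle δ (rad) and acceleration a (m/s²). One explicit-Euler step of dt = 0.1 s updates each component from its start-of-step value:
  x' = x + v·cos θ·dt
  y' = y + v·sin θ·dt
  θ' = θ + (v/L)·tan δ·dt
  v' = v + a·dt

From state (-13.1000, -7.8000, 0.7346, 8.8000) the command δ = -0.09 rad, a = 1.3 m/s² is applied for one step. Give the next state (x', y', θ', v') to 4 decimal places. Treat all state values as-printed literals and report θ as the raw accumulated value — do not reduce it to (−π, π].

x' = -13.1000 + 8.8000·cos(0.7346)·0.1 = -12.4470
y' = -7.8000 + 8.8000·sin(0.7346)·0.1 = -7.2101
θ' = 0.7346 + (8.8000/2.0)·tan(-0.09)·0.1 = 0.6949
v' = 8.8000 + 1.3000·0.1 = 8.9300

(-12.4470, -7.2101, 0.6949, 8.9300)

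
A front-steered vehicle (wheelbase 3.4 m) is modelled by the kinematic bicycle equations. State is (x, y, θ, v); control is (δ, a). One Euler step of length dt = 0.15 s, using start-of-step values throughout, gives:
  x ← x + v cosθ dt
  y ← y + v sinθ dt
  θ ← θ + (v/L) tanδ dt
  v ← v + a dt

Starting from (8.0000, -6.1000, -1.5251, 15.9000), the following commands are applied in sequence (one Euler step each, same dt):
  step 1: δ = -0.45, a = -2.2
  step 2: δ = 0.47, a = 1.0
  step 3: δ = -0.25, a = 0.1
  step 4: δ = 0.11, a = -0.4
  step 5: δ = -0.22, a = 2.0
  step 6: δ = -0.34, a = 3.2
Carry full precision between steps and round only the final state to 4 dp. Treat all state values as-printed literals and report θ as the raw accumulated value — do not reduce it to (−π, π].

(6.7006, -20.1133, -2.0194, 16.4550)

after step 1 (δ=-0.45, a=-2.2): (8.108948, -8.482510, -1.863949, 15.570000)
after step 2 (δ=0.47, a=1.0): (7.434054, -10.718372, -1.515021, 15.720000)
after step 3 (δ=-0.25, a=0.1): (7.565504, -13.072706, -1.692108, 15.735000)
after step 4 (δ=0.11, a=-0.4): (7.279879, -15.415609, -1.615438, 15.675000)
after step 5 (δ=-0.22, a=2.0): (7.174951, -17.764517, -1.770080, 15.975000)
after step 6 (δ=-0.34, a=3.2): (6.700571, -20.113342, -2.019387, 16.455000)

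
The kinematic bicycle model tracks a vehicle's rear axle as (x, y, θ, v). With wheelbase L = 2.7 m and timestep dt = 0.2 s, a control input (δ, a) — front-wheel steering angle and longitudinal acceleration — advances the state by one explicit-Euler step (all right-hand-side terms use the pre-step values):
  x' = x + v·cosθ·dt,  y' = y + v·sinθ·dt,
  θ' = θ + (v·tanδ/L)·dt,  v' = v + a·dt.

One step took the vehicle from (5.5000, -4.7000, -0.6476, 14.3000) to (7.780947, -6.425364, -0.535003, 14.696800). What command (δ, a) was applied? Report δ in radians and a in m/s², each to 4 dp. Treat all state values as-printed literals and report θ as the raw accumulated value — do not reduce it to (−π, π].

δ = 0.1059, a = 1.9840

a = (v'−v)/dt = (0.396800)/0.2 = 1.9840
Δθ = θ'−θ = 0.112597;  (v·dt/L) = 14.3000·0.2/2.7 = 1.059259
tan δ = Δθ·L/(v·dt) = 0.106298  →  δ = 0.1059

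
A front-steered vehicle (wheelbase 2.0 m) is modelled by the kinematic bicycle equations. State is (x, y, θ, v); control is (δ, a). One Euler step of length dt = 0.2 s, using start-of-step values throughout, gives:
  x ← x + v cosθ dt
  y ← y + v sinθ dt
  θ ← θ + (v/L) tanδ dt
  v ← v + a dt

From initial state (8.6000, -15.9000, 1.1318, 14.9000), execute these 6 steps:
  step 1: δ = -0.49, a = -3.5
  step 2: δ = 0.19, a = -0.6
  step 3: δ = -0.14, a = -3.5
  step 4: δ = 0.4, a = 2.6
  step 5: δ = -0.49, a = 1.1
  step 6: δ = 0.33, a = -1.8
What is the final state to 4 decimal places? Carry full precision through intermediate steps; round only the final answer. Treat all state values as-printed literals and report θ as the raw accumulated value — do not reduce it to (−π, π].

after step 1 (δ=-0.49, a=-3.5): (9.866593, -13.202567, 0.337052, 14.200000)
after step 2 (δ=0.19, a=-0.6): (12.546797, -12.263362, 0.610146, 14.080000)
after step 3 (δ=-0.14, a=-3.5): (14.854690, -10.649831, 0.411728, 13.380000)
after step 4 (δ=0.4, a=2.6): (17.307059, -9.578913, 0.977425, 13.900000)
after step 5 (δ=-0.49, a=1.1): (18.861521, -7.274126, 0.236016, 14.120000)
after step 6 (δ=0.33, a=-1.8): (21.607233, -6.613788, 0.719661, 13.760000)

(21.6072, -6.6138, 0.7197, 13.7600)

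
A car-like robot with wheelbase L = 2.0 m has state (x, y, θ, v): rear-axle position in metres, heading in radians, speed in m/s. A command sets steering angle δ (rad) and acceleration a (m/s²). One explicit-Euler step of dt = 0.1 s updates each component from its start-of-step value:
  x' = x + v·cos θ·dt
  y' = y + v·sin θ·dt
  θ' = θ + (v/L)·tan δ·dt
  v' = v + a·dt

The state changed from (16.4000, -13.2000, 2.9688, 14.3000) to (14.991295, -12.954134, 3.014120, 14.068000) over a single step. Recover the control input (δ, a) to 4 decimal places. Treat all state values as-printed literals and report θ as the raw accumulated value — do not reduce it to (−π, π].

a = (v'−v)/dt = (-0.232000)/0.1 = -2.3200
Δθ = θ'−θ = 0.045320;  (v·dt/L) = 14.3000·0.1/2.0 = 0.715000
tan δ = Δθ·L/(v·dt) = 0.063385  →  δ = 0.0633

δ = 0.0633, a = -2.3200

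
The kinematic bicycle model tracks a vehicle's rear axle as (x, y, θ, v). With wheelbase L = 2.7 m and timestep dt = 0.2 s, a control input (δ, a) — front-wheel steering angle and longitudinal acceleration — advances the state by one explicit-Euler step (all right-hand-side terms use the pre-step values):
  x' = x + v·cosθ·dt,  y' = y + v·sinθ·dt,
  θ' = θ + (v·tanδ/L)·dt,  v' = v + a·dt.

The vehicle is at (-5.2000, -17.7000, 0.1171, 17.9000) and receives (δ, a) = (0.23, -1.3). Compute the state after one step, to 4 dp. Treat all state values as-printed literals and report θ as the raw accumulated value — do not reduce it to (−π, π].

x' = -5.2000 + 17.9000·cos(0.1171)·0.2 = -1.6445
y' = -17.7000 + 17.9000·sin(0.1171)·0.2 = -17.2817
θ' = 0.1171 + (17.9000/2.7)·tan(0.23)·0.2 = 0.4276
v' = 17.9000 − 1.3000·0.2 = 17.6400

(-1.6445, -17.2817, 0.4276, 17.6400)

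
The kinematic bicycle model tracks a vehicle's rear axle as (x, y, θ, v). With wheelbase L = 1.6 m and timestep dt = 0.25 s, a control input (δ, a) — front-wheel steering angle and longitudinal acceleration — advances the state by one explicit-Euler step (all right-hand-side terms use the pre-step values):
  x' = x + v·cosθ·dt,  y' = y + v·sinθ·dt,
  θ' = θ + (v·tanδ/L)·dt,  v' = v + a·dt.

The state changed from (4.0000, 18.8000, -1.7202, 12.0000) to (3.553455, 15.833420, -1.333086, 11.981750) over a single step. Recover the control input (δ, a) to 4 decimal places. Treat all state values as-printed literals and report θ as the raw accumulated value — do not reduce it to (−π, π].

a = (v'−v)/dt = (-0.018250)/0.25 = -0.0730
Δθ = θ'−θ = 0.387114;  (v·dt/L) = 12.0000·0.25/1.6 = 1.875000
tan δ = Δθ·L/(v·dt) = 0.206461  →  δ = 0.2036

δ = 0.2036, a = -0.0730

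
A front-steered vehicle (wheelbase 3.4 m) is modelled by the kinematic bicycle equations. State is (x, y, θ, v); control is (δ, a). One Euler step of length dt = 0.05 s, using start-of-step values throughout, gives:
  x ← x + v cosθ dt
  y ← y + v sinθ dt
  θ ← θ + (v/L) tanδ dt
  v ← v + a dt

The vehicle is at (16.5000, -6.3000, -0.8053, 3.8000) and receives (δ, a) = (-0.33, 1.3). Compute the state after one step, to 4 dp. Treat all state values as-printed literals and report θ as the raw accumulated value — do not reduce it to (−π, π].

x' = 16.5000 + 3.8000·cos(-0.8053)·0.05 = 16.6317
y' = -6.3000 + 3.8000·sin(-0.8053)·0.05 = -6.4370
θ' = -0.8053 + (3.8000/3.4)·tan(-0.33)·0.05 = -0.8244
v' = 3.8000 + 1.3000·0.05 = 3.8650

(16.6317, -6.4370, -0.8244, 3.8650)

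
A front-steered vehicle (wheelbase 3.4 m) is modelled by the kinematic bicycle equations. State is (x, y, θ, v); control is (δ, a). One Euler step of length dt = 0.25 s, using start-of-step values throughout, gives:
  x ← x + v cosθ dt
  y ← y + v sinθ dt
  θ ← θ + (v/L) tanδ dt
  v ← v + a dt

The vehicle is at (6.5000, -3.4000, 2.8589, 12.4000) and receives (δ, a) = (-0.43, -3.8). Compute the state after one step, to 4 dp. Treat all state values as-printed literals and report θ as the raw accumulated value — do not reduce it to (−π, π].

(3.5230, -2.5353, 2.4407, 11.4500)

x' = 6.5000 + 12.4000·cos(2.8589)·0.25 = 3.5230
y' = -3.4000 + 12.4000·sin(2.8589)·0.25 = -2.5353
θ' = 2.8589 + (12.4000/3.4)·tan(-0.43)·0.25 = 2.4407
v' = 12.4000 − 3.8000·0.25 = 11.4500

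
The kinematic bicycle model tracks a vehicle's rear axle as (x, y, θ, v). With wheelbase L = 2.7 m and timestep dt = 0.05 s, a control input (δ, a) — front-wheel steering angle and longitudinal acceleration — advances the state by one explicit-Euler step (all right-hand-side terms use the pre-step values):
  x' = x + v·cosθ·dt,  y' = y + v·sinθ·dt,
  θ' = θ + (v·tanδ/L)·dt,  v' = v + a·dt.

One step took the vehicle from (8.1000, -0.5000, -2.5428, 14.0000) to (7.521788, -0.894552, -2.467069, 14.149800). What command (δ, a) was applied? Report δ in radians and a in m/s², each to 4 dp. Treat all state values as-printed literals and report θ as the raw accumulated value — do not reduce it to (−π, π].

δ = 0.2842, a = 2.9960

a = (v'−v)/dt = (0.149800)/0.05 = 2.9960
Δθ = θ'−θ = 0.075731;  (v·dt/L) = 14.0000·0.05/2.7 = 0.259259
tan δ = Δθ·L/(v·dt) = 0.292105  →  δ = 0.2842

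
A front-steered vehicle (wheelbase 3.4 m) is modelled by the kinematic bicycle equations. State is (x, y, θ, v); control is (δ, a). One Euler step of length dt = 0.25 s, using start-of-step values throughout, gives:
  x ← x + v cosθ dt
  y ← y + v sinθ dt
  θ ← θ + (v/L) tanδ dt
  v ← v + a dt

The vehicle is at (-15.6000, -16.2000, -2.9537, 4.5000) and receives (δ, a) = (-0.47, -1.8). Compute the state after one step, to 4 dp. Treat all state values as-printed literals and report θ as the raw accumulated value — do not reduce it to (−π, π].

x' = -15.6000 + 4.5000·cos(-2.9537)·0.25 = -16.7052
y' = -16.2000 + 4.5000·sin(-2.9537)·0.25 = -16.4101
θ' = -2.9537 + (4.5000/3.4)·tan(-0.47)·0.25 = -3.1218
v' = 4.5000 − 1.8000·0.25 = 4.0500

(-16.7052, -16.4101, -3.1218, 4.0500)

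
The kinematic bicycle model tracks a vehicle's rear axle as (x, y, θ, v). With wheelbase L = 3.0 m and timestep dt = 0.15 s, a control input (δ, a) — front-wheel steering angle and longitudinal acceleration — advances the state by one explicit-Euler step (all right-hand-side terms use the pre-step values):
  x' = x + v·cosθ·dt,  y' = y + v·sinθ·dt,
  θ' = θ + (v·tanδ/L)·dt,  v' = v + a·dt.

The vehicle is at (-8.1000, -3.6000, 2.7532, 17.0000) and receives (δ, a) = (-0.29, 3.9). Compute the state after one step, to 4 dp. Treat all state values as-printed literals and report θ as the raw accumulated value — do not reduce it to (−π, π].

(-10.4601, -2.6343, 2.4995, 17.5850)

x' = -8.1000 + 17.0000·cos(2.7532)·0.15 = -10.4601
y' = -3.6000 + 17.0000·sin(2.7532)·0.15 = -2.6343
θ' = 2.7532 + (17.0000/3.0)·tan(-0.29)·0.15 = 2.4995
v' = 17.0000 + 3.9000·0.15 = 17.5850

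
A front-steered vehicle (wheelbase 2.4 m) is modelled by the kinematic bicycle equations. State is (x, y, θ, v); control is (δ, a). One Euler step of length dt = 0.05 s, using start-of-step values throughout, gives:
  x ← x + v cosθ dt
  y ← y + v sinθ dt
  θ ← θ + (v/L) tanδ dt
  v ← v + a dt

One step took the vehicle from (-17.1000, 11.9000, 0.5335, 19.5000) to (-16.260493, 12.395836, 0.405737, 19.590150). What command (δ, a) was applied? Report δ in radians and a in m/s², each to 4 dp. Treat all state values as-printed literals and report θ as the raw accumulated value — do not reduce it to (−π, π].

a = (v'−v)/dt = (0.090150)/0.05 = 1.8030
Δθ = θ'−θ = -0.127763;  (v·dt/L) = 19.5000·0.05/2.4 = 0.406250
tan δ = Δθ·L/(v·dt) = -0.314494  →  δ = -0.3047

δ = -0.3047, a = 1.8030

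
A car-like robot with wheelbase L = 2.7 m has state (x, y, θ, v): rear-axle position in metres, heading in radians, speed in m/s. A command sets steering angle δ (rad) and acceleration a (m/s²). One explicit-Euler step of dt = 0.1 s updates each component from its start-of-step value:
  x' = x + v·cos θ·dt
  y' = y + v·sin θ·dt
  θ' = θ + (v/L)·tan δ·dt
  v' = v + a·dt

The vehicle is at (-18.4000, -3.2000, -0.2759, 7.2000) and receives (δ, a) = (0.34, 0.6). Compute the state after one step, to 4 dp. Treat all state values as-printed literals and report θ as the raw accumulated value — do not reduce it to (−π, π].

(-17.7072, -3.3961, -0.1816, 7.2600)

x' = -18.4000 + 7.2000·cos(-0.2759)·0.1 = -17.7072
y' = -3.2000 + 7.2000·sin(-0.2759)·0.1 = -3.3961
θ' = -0.2759 + (7.2000/2.7)·tan(0.34)·0.1 = -0.1816
v' = 7.2000 + 0.6000·0.1 = 7.2600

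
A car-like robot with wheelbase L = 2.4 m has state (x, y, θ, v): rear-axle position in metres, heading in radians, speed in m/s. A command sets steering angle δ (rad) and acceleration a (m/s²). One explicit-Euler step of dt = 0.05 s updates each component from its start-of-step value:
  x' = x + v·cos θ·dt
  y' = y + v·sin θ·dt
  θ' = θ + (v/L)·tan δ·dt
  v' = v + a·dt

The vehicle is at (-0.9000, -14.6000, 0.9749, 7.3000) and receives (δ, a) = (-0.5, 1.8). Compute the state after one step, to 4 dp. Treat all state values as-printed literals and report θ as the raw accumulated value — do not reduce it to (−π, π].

(-0.6951, -14.2979, 0.8918, 7.3900)

x' = -0.9000 + 7.3000·cos(0.9749)·0.05 = -0.6951
y' = -14.6000 + 7.3000·sin(0.9749)·0.05 = -14.2979
θ' = 0.9749 + (7.3000/2.4)·tan(-0.5)·0.05 = 0.8918
v' = 7.3000 + 1.8000·0.05 = 7.3900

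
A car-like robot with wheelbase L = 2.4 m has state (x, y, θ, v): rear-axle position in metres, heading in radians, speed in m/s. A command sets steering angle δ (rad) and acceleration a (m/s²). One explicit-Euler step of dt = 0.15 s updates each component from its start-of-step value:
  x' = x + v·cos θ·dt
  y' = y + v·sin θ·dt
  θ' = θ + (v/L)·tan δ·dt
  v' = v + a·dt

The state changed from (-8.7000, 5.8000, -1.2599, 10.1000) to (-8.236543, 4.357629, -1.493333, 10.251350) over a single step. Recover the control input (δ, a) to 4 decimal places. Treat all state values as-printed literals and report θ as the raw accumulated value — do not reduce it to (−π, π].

a = (v'−v)/dt = (0.151350)/0.15 = 1.0090
Δθ = θ'−θ = -0.233433;  (v·dt/L) = 10.1000·0.15/2.4 = 0.631250
tan δ = Δθ·L/(v·dt) = -0.369795  →  δ = -0.3542

δ = -0.3542, a = 1.0090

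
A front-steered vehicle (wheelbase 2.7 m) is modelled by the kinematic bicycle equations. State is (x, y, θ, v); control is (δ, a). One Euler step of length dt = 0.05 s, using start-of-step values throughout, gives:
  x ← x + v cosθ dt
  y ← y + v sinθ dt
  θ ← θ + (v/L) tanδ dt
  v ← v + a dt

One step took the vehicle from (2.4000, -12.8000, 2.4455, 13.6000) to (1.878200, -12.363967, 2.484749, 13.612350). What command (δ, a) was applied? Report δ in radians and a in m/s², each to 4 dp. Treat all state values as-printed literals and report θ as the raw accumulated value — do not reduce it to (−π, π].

a = (v'−v)/dt = (0.012350)/0.05 = 0.2470
Δθ = θ'−θ = 0.039249;  (v·dt/L) = 13.6000·0.05/2.7 = 0.251852
tan δ = Δθ·L/(v·dt) = 0.155842  →  δ = 0.1546

δ = 0.1546, a = 0.2470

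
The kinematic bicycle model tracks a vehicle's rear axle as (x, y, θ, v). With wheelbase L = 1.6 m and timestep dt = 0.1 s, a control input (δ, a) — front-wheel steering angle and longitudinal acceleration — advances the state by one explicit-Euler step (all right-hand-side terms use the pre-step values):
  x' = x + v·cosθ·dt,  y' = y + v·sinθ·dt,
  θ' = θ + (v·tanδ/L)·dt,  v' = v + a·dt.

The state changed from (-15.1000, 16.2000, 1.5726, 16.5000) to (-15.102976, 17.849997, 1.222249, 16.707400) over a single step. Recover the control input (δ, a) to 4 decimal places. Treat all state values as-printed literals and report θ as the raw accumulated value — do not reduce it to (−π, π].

δ = -0.3275, a = 2.0740

a = (v'−v)/dt = (0.207400)/0.1 = 2.0740
Δθ = θ'−θ = -0.350351;  (v·dt/L) = 16.5000·0.1/1.6 = 1.031250
tan δ = Δθ·L/(v·dt) = -0.339734  →  δ = -0.3275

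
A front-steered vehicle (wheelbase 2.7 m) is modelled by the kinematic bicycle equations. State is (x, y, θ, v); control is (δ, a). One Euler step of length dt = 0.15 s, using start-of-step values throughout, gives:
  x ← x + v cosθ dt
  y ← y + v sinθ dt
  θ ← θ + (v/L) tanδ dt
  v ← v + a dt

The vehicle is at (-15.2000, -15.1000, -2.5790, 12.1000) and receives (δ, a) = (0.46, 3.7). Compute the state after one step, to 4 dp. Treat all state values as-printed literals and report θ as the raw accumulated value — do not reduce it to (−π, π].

(-16.7353, -16.0681, -2.2459, 12.6550)

x' = -15.2000 + 12.1000·cos(-2.5790)·0.15 = -16.7353
y' = -15.1000 + 12.1000·sin(-2.5790)·0.15 = -16.0681
θ' = -2.5790 + (12.1000/2.7)·tan(0.46)·0.15 = -2.2459
v' = 12.1000 + 3.7000·0.15 = 12.6550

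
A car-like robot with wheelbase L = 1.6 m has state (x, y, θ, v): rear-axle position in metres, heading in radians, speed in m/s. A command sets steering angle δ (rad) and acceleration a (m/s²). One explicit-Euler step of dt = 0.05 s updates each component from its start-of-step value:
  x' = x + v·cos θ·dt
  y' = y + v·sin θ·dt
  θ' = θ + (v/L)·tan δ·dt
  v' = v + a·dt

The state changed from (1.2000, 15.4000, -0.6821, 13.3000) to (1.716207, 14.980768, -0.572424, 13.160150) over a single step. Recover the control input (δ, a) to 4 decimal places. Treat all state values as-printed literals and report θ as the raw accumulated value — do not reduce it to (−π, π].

δ = 0.2580, a = -2.7970

a = (v'−v)/dt = (-0.139850)/0.05 = -2.7970
Δθ = θ'−θ = 0.109676;  (v·dt/L) = 13.3000·0.05/1.6 = 0.415625
tan δ = Δθ·L/(v·dt) = 0.263882  →  δ = 0.2580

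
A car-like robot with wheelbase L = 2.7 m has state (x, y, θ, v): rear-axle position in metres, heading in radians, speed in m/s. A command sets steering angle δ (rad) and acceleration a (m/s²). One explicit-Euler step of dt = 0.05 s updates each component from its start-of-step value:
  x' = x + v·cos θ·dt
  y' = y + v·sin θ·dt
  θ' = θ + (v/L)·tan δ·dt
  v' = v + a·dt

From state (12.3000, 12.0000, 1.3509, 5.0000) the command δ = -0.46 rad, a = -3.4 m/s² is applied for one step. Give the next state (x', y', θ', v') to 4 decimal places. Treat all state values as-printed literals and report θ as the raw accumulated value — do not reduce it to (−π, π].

x' = 12.3000 + 5.0000·cos(1.3509)·0.05 = 12.3545
y' = 12.0000 + 5.0000·sin(1.3509)·0.05 = 12.2440
θ' = 1.3509 + (5.0000/2.7)·tan(-0.46)·0.05 = 1.3050
v' = 5.0000 − 3.4000·0.05 = 4.8300

(12.3545, 12.2440, 1.3050, 4.8300)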